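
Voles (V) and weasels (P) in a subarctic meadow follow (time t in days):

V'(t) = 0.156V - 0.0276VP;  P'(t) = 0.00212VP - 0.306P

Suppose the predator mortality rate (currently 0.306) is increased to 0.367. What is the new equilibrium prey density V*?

V* ≈ 173

At the interior fixed point, setting dP/dt = 0 with P > 0 fixes V* = (predator death rate)/(VP coefficient) — independent of the other coefficients.
With the change, V* = 0.367/0.00212 = 173; it rises from 144.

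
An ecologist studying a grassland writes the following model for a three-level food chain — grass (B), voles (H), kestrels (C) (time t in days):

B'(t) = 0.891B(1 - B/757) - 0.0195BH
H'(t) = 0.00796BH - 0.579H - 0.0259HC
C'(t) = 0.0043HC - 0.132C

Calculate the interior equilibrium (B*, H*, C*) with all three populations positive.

B* ≈ 248, H* ≈ 30.7, C* ≈ 54

From dC/dt = 0: 0.0043H* = 0.132, so H* = 30.7.
From dB/dt = 0: 0.891(1 - B*/757) = 0.0195·30.7, giving B* = 757·(1 - 0.672) = 248.
From dH/dt = 0: 0.00796·248 - 0.579 = 0.0259C*, so C* = 1.4/0.0259 = 54.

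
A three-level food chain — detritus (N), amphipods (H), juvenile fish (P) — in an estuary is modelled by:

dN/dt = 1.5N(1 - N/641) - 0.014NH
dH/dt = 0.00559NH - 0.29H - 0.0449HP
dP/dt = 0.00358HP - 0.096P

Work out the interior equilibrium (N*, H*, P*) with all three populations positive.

N* ≈ 481, H* ≈ 26.8, P* ≈ 53.4

From dP/dt = 0: 0.00358H* = 0.096, so H* = 26.8.
From dN/dt = 0: 1.5(1 - N*/641) = 0.014·26.8, giving N* = 641·(1 - 0.25) = 481.
From dH/dt = 0: 0.00559·481 - 0.29 = 0.0449P*, so P* = 2.4/0.0449 = 53.4.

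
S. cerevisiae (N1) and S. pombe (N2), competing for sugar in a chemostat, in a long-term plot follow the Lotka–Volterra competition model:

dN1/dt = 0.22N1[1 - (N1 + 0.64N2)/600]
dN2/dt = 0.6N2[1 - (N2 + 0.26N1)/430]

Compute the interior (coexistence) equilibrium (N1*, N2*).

N1* ≈ 390, N2* ≈ 329

Setting both brackets to zero gives the nullclines N1 + 0.64N2 = 600 and 0.26N1 + N2 = 430.
Substituting N2 = 430 - 0.26N1 into the first: N1(1 - 0.64·0.26) = 600 - 0.64·430.
So N1* = 325/0.834 = 390, and then N2* = 430 - 0.26·390 = 329.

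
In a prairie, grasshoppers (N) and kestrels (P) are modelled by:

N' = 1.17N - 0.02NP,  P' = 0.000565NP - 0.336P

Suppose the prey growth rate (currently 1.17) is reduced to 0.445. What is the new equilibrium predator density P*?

P* ≈ 22.2

At the interior fixed point, setting dN/dt = 0 with N > 0 fixes P* = (prey growth rate)/(NP coefficient) — independent of the other coefficients.
With the change, P* = 0.445/0.02 = 22.2; it falls from 58.5.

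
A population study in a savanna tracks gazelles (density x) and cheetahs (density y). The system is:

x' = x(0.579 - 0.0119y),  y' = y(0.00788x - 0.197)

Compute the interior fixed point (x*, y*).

x* ≈ 25, y* ≈ 48.7

Set dy/dt = 0 with y > 0: 0.00788x - 0.197 = 0, so x* = 0.197/0.00788 = 25.
Set dx/dt = 0 with x > 0: 0.579 - 0.0119y = 0, so y* = 0.579/0.0119 = 48.7.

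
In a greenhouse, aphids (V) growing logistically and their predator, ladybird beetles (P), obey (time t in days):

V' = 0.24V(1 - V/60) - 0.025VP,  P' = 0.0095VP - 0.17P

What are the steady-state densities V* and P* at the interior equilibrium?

V* ≈ 17.9, P* ≈ 6.74

From dP/dt = 0 with P > 0: 0.0095V* = 0.17, so V* = 17.9.
Substitute into dV/dt = 0: 0.24(1 - 17.9/60) = 0.025P*.
The bracket is 0.702, giving P* = 0.168/0.025 = 6.74.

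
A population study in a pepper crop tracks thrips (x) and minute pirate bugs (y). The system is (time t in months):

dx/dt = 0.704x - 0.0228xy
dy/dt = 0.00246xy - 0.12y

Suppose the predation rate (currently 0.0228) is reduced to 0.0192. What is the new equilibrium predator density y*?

At the interior fixed point, setting dx/dt = 0 with x > 0 fixes y* = (prey growth rate)/(xy coefficient) — independent of the other coefficients.
With the change, y* = 0.704/0.0192 = 36.7; it rises from 30.9.

y* ≈ 36.7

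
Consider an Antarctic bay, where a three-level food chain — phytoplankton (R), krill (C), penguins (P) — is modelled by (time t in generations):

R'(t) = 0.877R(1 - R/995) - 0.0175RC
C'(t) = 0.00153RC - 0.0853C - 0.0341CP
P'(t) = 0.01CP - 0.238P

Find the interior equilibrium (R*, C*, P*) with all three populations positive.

R* ≈ 522, C* ≈ 23.8, P* ≈ 20.9

From dP/dt = 0: 0.01C* = 0.238, so C* = 23.8.
From dR/dt = 0: 0.877(1 - R*/995) = 0.0175·23.8, giving R* = 995·(1 - 0.475) = 522.
From dC/dt = 0: 0.00153·522 - 0.0853 = 0.0341P*, so P* = 0.714/0.0341 = 20.9.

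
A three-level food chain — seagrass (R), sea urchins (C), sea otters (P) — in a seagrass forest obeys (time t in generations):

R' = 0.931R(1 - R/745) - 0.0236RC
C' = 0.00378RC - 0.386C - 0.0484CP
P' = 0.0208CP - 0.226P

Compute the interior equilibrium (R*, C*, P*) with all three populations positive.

From dP/dt = 0: 0.0208C* = 0.226, so C* = 10.9.
From dR/dt = 0: 0.931(1 - R*/745) = 0.0236·10.9, giving R* = 745·(1 - 0.275) = 540.
From dC/dt = 0: 0.00378·540 - 0.386 = 0.0484P*, so P* = 1.65/0.0484 = 34.2.

R* ≈ 540, C* ≈ 10.9, P* ≈ 34.2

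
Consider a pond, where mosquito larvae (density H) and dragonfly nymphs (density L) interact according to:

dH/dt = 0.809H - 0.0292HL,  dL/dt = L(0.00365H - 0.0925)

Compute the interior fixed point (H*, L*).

Set dL/dt = 0 with L > 0: 0.00365H - 0.0925 = 0, so H* = 0.0925/0.00365 = 25.3.
Set dH/dt = 0 with H > 0: 0.809 - 0.0292L = 0, so L* = 0.809/0.0292 = 27.7.

H* ≈ 25.3, L* ≈ 27.7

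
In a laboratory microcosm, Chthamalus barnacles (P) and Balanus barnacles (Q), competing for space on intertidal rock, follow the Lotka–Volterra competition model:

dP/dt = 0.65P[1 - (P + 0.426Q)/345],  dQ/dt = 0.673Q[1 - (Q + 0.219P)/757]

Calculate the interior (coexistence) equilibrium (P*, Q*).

P* ≈ 24.8, Q* ≈ 752

Setting both brackets to zero gives the nullclines P + 0.426Q = 345 and 0.219P + Q = 757.
Substituting Q = 757 - 0.219P into the first: P(1 - 0.426·0.219) = 345 - 0.426·757.
So P* = 22.5/0.907 = 24.8, and then Q* = 757 - 0.219·24.8 = 752.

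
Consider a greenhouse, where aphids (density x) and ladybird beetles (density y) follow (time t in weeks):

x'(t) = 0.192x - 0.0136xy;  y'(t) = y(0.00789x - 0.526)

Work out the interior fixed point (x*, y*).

Set dy/dt = 0 with y > 0: 0.00789x - 0.526 = 0, so x* = 0.526/0.00789 = 66.7.
Set dx/dt = 0 with x > 0: 0.192 - 0.0136y = 0, so y* = 0.192/0.0136 = 14.1.

x* ≈ 66.7, y* ≈ 14.1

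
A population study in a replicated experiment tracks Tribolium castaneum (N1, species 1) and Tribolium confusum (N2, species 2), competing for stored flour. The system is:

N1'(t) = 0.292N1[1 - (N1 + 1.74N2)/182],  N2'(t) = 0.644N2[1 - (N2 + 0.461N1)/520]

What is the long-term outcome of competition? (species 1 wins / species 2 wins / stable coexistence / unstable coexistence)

species 2 excludes species 1

Compare the nullcline intercepts: K1/α12 = 182/1.74 = 105 < K2 = 520; K2/α21 = 520/0.461 = 1130 > K1 = 182.
Since the inequalities point opposite ways, species 2 can invade but species 1 cannot.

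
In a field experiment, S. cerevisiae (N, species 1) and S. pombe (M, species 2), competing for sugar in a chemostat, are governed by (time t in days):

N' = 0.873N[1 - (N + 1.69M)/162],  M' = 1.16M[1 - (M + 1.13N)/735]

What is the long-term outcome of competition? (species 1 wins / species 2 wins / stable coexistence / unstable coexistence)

Compare the nullcline intercepts: K1/α12 = 162/1.69 = 95.9 < K2 = 735; K2/α21 = 735/1.13 = 650 > K1 = 162.
Since the inequalities point opposite ways, species 2 can invade but species 1 cannot.

species 2 excludes species 1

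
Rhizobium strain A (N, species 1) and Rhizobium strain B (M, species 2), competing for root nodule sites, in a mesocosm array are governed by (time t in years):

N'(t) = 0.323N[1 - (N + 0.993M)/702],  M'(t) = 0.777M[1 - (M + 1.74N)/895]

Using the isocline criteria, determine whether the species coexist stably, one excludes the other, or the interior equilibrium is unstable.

unstable coexistence (outcome depends on initial conditions)

Compare the nullcline intercepts: K1/α12 = 702/0.993 = 707 < K2 = 895; K2/α21 = 895/1.74 = 514 < K1 = 702.
Since both are reversed, neither can invade when rare; the interior point is a saddle.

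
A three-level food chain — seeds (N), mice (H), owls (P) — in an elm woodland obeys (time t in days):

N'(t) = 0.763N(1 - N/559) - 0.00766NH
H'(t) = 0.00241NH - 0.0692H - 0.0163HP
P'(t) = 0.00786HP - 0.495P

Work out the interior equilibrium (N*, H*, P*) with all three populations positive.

From dP/dt = 0: 0.00786H* = 0.495, so H* = 63.
From dN/dt = 0: 0.763(1 - N*/559) = 0.00766·63, giving N* = 559·(1 - 0.632) = 206.
From dH/dt = 0: 0.00241·206 - 0.0692 = 0.0163P*, so P* = 0.426/0.0163 = 26.1.

N* ≈ 206, H* ≈ 63, P* ≈ 26.1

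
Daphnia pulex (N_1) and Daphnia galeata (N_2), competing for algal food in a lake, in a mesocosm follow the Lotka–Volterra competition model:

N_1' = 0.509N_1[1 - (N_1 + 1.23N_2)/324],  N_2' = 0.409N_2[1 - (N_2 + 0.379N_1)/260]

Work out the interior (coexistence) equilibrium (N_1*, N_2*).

N_1* ≈ 7.87, N_2* ≈ 257

Setting both brackets to zero gives the nullclines N_1 + 1.23N_2 = 324 and 0.379N_1 + N_2 = 260.
Substituting N_2 = 260 - 0.379N_1 into the first: N_1(1 - 1.23·0.379) = 324 - 1.23·260.
So N_1* = 4.2/0.534 = 7.87, and then N_2* = 260 - 0.379·7.87 = 257.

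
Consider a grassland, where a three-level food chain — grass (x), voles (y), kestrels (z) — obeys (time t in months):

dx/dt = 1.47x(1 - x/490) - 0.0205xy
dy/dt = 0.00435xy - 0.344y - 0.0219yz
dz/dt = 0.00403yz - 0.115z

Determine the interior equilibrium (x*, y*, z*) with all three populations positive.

x* ≈ 295, y* ≈ 28.5, z* ≈ 42.9

From dz/dt = 0: 0.00403y* = 0.115, so y* = 28.5.
From dx/dt = 0: 1.47(1 - x*/490) = 0.0205·28.5, giving x* = 490·(1 - 0.398) = 295.
From dy/dt = 0: 0.00435·295 - 0.344 = 0.0219z*, so z* = 0.939/0.0219 = 42.9.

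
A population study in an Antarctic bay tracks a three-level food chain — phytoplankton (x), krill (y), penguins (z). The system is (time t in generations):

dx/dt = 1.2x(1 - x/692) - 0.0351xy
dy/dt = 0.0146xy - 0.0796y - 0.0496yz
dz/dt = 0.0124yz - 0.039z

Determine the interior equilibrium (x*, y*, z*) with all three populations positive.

From dz/dt = 0: 0.0124y* = 0.039, so y* = 3.15.
From dx/dt = 0: 1.2(1 - x*/692) = 0.0351·3.15, giving x* = 692·(1 - 0.092) = 628.
From dy/dt = 0: 0.0146·628 - 0.0796 = 0.0496z*, so z* = 9.09/0.0496 = 183.

x* ≈ 628, y* ≈ 3.15, z* ≈ 183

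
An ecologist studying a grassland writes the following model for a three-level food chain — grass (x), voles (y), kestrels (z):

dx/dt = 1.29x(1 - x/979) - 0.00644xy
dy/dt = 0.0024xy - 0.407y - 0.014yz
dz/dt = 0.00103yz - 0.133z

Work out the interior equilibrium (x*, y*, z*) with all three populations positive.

x* ≈ 348, y* ≈ 129, z* ≈ 30.6

From dz/dt = 0: 0.00103y* = 0.133, so y* = 129.
From dx/dt = 0: 1.29(1 - x*/979) = 0.00644·129, giving x* = 979·(1 - 0.645) = 348.
From dy/dt = 0: 0.0024·348 - 0.407 = 0.014z*, so z* = 0.428/0.014 = 30.6.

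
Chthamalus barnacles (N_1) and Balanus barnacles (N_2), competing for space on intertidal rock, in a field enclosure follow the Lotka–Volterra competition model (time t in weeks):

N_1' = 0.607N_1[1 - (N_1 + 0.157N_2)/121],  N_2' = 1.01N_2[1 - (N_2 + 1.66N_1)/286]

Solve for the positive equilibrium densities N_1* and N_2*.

N_1* ≈ 103, N_2* ≈ 115

Setting both brackets to zero gives the nullclines N_1 + 0.157N_2 = 121 and 1.66N_1 + N_2 = 286.
Substituting N_2 = 286 - 1.66N_1 into the first: N_1(1 - 0.157·1.66) = 121 - 0.157·286.
So N_1* = 76.1/0.739 = 103, and then N_2* = 286 - 1.66·103 = 115.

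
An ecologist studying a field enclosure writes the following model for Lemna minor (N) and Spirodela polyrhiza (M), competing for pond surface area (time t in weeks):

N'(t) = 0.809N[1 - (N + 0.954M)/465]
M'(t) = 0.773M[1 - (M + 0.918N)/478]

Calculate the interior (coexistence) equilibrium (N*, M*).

N* ≈ 72.4, M* ≈ 412

Setting both brackets to zero gives the nullclines N + 0.954M = 465 and 0.918N + M = 478.
Substituting M = 478 - 0.918N into the first: N(1 - 0.954·0.918) = 465 - 0.954·478.
So N* = 8.99/0.124 = 72.4, and then M* = 478 - 0.918·72.4 = 412.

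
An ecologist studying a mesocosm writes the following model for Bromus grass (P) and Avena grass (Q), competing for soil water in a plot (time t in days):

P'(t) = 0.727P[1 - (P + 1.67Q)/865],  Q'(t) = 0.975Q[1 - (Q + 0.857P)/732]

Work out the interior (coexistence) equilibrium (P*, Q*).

Setting both brackets to zero gives the nullclines P + 1.67Q = 865 and 0.857P + Q = 732.
Substituting Q = 732 - 0.857P into the first: P(1 - 1.67·0.857) = 865 - 1.67·732.
So P* = -357/-0.431 = 829, and then Q* = 732 - 0.857·829 = 21.6.

P* ≈ 829, Q* ≈ 21.6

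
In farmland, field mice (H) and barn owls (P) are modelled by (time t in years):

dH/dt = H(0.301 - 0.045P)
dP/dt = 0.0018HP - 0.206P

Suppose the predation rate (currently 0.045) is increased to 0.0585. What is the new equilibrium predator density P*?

At the interior fixed point, setting dH/dt = 0 with H > 0 fixes P* = (prey growth rate)/(HP coefficient) — independent of the other coefficients.
With the change, P* = 0.301/0.0585 = 5.15; it falls from 6.69.

P* ≈ 5.15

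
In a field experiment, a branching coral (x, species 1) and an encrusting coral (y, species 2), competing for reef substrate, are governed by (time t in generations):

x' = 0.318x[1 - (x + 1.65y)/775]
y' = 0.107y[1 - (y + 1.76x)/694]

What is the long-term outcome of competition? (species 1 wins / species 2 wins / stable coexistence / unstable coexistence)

unstable coexistence (outcome depends on initial conditions)

Compare the nullcline intercepts: K1/α12 = 775/1.65 = 470 < K2 = 694; K2/α21 = 694/1.76 = 394 < K1 = 775.
Since both are reversed, neither can invade when rare; the interior point is a saddle.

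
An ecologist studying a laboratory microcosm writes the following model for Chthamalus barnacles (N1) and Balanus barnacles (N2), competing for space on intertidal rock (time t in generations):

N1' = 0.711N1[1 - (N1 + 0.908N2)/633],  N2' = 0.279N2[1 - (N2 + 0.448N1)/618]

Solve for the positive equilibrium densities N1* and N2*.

N1* ≈ 121, N2* ≈ 564

Setting both brackets to zero gives the nullclines N1 + 0.908N2 = 633 and 0.448N1 + N2 = 618.
Substituting N2 = 618 - 0.448N1 into the first: N1(1 - 0.908·0.448) = 633 - 0.908·618.
So N1* = 71.9/0.593 = 121, and then N2* = 618 - 0.448·121 = 564.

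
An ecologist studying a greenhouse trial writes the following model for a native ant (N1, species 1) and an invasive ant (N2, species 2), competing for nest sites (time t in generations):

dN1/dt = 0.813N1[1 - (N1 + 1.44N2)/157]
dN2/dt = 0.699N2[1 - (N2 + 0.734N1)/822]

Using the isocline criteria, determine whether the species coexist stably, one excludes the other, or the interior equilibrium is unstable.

Compare the nullcline intercepts: K1/α12 = 157/1.44 = 109 < K2 = 822; K2/α21 = 822/0.734 = 1120 > K1 = 157.
Since the inequalities point opposite ways, species 2 can invade but species 1 cannot.

species 2 excludes species 1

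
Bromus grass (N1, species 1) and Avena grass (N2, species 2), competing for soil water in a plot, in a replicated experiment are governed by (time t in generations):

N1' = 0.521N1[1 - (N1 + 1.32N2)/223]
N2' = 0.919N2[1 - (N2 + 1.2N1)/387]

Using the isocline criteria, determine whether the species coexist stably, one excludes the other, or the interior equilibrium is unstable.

species 2 excludes species 1

Compare the nullcline intercepts: K1/α12 = 223/1.32 = 169 < K2 = 387; K2/α21 = 387/1.2 = 322 > K1 = 223.
Since the inequalities point opposite ways, species 2 can invade but species 1 cannot.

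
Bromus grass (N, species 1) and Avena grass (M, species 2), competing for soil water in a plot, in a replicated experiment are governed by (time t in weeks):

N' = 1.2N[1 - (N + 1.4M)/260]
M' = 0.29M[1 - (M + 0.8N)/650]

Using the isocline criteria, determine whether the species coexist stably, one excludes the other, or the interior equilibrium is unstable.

Compare the nullcline intercepts: K1/α12 = 260/1.4 = 186 < K2 = 650; K2/α21 = 650/0.8 = 812 > K1 = 260.
Since the inequalities point opposite ways, species 2 can invade but species 1 cannot.

species 2 excludes species 1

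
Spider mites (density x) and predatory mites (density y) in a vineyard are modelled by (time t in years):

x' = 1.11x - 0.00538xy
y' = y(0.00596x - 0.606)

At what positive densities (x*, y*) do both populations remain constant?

x* ≈ 102, y* ≈ 206

Set dy/dt = 0 with y > 0: 0.00596x - 0.606 = 0, so x* = 0.606/0.00596 = 102.
Set dx/dt = 0 with x > 0: 1.11 - 0.00538y = 0, so y* = 1.11/0.00538 = 206.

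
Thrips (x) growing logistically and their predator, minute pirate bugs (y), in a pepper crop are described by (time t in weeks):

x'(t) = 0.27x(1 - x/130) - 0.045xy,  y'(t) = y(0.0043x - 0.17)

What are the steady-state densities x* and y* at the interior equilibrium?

x* ≈ 39.5, y* ≈ 4.18

From dy/dt = 0 with y > 0: 0.0043x* = 0.17, so x* = 39.5.
Substitute into dx/dt = 0: 0.27(1 - 39.5/130) = 0.045y*.
The bracket is 0.696, giving y* = 0.188/0.045 = 4.18.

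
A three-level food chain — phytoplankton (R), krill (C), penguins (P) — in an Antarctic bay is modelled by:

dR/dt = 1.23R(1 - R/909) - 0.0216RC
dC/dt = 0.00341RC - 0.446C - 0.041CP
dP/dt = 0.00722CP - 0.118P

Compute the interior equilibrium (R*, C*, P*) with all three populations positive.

From dP/dt = 0: 0.00722C* = 0.118, so C* = 16.3.
From dR/dt = 0: 1.23(1 - R*/909) = 0.0216·16.3, giving R* = 909·(1 - 0.287) = 648.
From dC/dt = 0: 0.00341·648 - 0.446 = 0.041P*, so P* = 1.76/0.041 = 43.

R* ≈ 648, C* ≈ 16.3, P* ≈ 43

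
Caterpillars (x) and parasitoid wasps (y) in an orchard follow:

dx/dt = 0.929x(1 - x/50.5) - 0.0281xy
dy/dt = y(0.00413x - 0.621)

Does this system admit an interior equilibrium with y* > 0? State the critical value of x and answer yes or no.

The predator equation gives dy/dt > 0 only when x > 0.621/0.00413 = 150.
Without the predator, x → K = 50.5. Since 50.5 < 150, the predator cannot invade.

Threshold x = 150; K < 150, so no, the predator goes extinct.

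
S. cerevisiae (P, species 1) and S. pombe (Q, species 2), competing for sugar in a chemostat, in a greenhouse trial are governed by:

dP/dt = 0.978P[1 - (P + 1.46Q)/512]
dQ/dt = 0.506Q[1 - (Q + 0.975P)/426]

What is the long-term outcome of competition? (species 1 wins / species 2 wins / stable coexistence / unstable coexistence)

unstable coexistence (outcome depends on initial conditions)

Compare the nullcline intercepts: K1/α12 = 512/1.46 = 351 < K2 = 426; K2/α21 = 426/0.975 = 437 < K1 = 512.
Since both are reversed, neither can invade when rare; the interior point is a saddle.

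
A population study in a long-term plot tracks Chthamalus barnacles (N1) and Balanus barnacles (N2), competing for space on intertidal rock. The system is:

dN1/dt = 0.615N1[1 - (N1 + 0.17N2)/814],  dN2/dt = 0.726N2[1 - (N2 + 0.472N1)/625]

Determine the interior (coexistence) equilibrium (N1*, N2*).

Setting both brackets to zero gives the nullclines N1 + 0.17N2 = 814 and 0.472N1 + N2 = 625.
Substituting N2 = 625 - 0.472N1 into the first: N1(1 - 0.17·0.472) = 814 - 0.17·625.
So N1* = 708/0.92 = 769, and then N2* = 625 - 0.472·769 = 262.

N1* ≈ 769, N2* ≈ 262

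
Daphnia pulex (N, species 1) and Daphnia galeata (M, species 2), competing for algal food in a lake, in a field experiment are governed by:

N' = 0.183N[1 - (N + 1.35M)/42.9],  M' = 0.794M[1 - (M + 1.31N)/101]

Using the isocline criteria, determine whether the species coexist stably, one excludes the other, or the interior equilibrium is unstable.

Compare the nullcline intercepts: K1/α12 = 42.9/1.35 = 31.8 < K2 = 101; K2/α21 = 101/1.31 = 77.1 > K1 = 42.9.
Since the inequalities point opposite ways, species 2 can invade but species 1 cannot.

species 2 excludes species 1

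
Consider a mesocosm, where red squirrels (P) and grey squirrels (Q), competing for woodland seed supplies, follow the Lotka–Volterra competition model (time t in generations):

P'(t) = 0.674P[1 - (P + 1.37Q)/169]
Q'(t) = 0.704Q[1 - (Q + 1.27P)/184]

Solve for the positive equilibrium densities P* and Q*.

Setting both brackets to zero gives the nullclines P + 1.37Q = 169 and 1.27P + Q = 184.
Substituting Q = 184 - 1.27P into the first: P(1 - 1.37·1.27) = 169 - 1.37·184.
So P* = -83.1/-0.74 = 112, and then Q* = 184 - 1.27·112 = 41.4.

P* ≈ 112, Q* ≈ 41.4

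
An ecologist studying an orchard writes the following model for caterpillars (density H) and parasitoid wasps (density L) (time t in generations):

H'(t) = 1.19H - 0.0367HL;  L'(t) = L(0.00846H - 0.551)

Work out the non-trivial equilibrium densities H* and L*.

Set dL/dt = 0 with L > 0: 0.00846H - 0.551 = 0, so H* = 0.551/0.00846 = 65.1.
Set dH/dt = 0 with H > 0: 1.19 - 0.0367L = 0, so L* = 1.19/0.0367 = 32.4.

H* ≈ 65.1, L* ≈ 32.4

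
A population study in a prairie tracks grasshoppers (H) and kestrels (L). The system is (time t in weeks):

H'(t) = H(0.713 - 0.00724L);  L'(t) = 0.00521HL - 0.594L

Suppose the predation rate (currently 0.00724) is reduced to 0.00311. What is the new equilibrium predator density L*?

At the interior fixed point, setting dH/dt = 0 with H > 0 fixes L* = (prey growth rate)/(HL coefficient) — independent of the other coefficients.
With the change, L* = 0.713/0.00311 = 229; it rises from 98.5.

L* ≈ 229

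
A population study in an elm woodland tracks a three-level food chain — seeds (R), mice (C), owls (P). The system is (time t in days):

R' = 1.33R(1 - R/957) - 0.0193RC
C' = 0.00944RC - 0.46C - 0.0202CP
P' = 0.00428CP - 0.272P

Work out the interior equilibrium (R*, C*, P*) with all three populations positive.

From dP/dt = 0: 0.00428C* = 0.272, so C* = 63.6.
From dR/dt = 0: 1.33(1 - R*/957) = 0.0193·63.6, giving R* = 957·(1 - 0.922) = 74.4.
From dC/dt = 0: 0.00944·74.4 - 0.46 = 0.0202P*, so P* = 0.243/0.0202 = 12.

R* ≈ 74.4, C* ≈ 63.6, P* ≈ 12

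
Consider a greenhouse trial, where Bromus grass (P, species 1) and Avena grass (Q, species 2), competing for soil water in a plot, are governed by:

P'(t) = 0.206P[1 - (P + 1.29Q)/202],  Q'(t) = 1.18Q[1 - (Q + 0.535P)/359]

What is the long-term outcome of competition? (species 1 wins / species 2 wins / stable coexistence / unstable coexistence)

species 2 excludes species 1

Compare the nullcline intercepts: K1/α12 = 202/1.29 = 157 < K2 = 359; K2/α21 = 359/0.535 = 671 > K1 = 202.
Since the inequalities point opposite ways, species 2 can invade but species 1 cannot.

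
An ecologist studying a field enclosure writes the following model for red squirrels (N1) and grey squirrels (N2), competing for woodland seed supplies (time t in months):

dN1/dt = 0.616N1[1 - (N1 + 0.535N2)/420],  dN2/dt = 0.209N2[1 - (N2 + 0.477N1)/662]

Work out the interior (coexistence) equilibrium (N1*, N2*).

N1* ≈ 88.4, N2* ≈ 620

Setting both brackets to zero gives the nullclines N1 + 0.535N2 = 420 and 0.477N1 + N2 = 662.
Substituting N2 = 662 - 0.477N1 into the first: N1(1 - 0.535·0.477) = 420 - 0.535·662.
So N1* = 65.8/0.745 = 88.4, and then N2* = 662 - 0.477·88.4 = 620.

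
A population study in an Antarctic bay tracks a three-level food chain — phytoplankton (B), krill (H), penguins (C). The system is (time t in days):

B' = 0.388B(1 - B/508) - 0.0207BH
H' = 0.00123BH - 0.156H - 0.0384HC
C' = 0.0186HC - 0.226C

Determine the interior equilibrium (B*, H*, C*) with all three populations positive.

B* ≈ 179, H* ≈ 12.2, C* ≈ 1.66

From dC/dt = 0: 0.0186H* = 0.226, so H* = 12.2.
From dB/dt = 0: 0.388(1 - B*/508) = 0.0207·12.2, giving B* = 508·(1 - 0.648) = 179.
From dH/dt = 0: 0.00123·179 - 0.156 = 0.0384C*, so C* = 0.0638/0.0384 = 1.66.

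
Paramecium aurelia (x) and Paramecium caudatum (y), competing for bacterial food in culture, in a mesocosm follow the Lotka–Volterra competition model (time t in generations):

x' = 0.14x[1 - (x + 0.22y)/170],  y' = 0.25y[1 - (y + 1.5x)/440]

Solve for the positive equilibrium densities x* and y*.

Setting both brackets to zero gives the nullclines x + 0.22y = 170 and 1.5x + y = 440.
Substituting y = 440 - 1.5x into the first: x(1 - 0.22·1.5) = 170 - 0.22·440.
So x* = 73.2/0.67 = 109, and then y* = 440 - 1.5·109 = 276.

x* ≈ 109, y* ≈ 276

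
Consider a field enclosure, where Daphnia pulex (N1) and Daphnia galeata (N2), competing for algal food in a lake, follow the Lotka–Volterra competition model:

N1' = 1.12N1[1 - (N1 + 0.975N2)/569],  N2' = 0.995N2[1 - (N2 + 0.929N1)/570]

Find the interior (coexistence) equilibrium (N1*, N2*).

N1* ≈ 141, N2* ≈ 439

Setting both brackets to zero gives the nullclines N1 + 0.975N2 = 569 and 0.929N1 + N2 = 570.
Substituting N2 = 570 - 0.929N1 into the first: N1(1 - 0.975·0.929) = 569 - 0.975·570.
So N1* = 13.2/0.0942 = 141, and then N2* = 570 - 0.929·141 = 439.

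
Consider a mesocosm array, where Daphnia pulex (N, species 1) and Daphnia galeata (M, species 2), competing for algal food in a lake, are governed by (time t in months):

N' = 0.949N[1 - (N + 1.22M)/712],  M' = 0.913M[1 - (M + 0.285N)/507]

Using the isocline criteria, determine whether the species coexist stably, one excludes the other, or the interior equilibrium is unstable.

stable coexistence

Compare the nullcline intercepts: K1/α12 = 712/1.22 = 584 > K2 = 507; K2/α21 = 507/0.285 = 1780 > K1 = 712.
Since both inequalities hold, each species can invade when rare, so the interior equilibrium is stable.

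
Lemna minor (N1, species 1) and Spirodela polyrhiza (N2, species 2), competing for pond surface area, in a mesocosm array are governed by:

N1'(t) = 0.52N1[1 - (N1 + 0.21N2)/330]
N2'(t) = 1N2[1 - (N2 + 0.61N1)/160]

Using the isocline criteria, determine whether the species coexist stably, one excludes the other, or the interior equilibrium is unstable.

Compare the nullcline intercepts: K1/α12 = 330/0.21 = 1570 > K2 = 160; K2/α21 = 160/0.61 = 262 < K1 = 330.
Since the inequalities point opposite ways, species 1 can invade but species 2 cannot.

species 1 excludes species 2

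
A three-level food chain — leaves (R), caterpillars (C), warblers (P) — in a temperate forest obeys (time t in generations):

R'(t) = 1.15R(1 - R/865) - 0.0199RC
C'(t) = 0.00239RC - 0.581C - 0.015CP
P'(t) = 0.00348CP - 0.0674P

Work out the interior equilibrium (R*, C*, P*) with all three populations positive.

From dP/dt = 0: 0.00348C* = 0.0674, so C* = 19.4.
From dR/dt = 0: 1.15(1 - R*/865) = 0.0199·19.4, giving R* = 865·(1 - 0.335) = 575.
From dC/dt = 0: 0.00239·575 - 0.581 = 0.015P*, so P* = 0.793/0.015 = 52.9.

R* ≈ 575, C* ≈ 19.4, P* ≈ 52.9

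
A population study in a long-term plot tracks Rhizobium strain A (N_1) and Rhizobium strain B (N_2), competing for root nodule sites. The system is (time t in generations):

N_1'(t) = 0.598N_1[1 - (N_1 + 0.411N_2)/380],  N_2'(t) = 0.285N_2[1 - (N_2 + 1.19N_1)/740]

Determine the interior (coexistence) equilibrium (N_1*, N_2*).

Setting both brackets to zero gives the nullclines N_1 + 0.411N_2 = 380 and 1.19N_1 + N_2 = 740.
Substituting N_2 = 740 - 1.19N_1 into the first: N_1(1 - 0.411·1.19) = 380 - 0.411·740.
So N_1* = 75.9/0.511 = 148, and then N_2* = 740 - 1.19·148 = 563.

N_1* ≈ 148, N_2* ≈ 563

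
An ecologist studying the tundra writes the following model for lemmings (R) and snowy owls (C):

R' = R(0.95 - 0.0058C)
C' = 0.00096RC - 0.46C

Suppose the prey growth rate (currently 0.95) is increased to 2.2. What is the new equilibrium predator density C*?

At the interior fixed point, setting dR/dt = 0 with R > 0 fixes C* = (prey growth rate)/(RC coefficient) — independent of the other coefficients.
With the change, C* = 2.2/0.0058 = 379; it rises from 164.

C* ≈ 379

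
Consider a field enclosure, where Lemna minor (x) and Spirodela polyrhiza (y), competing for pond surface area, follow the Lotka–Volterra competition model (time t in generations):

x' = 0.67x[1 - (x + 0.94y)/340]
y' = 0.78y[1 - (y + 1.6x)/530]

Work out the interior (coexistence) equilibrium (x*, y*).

x* ≈ 314, y* ≈ 27.8

Setting both brackets to zero gives the nullclines x + 0.94y = 340 and 1.6x + y = 530.
Substituting y = 530 - 1.6x into the first: x(1 - 0.94·1.6) = 340 - 0.94·530.
So x* = -158/-0.504 = 314, and then y* = 530 - 1.6·314 = 27.8.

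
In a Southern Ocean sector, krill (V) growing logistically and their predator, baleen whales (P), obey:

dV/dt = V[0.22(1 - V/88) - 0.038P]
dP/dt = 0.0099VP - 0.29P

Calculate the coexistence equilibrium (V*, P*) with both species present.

V* ≈ 29.3, P* ≈ 3.86

From dP/dt = 0 with P > 0: 0.0099V* = 0.29, so V* = 29.3.
Substitute into dV/dt = 0: 0.22(1 - 29.3/88) = 0.038P*.
The bracket is 0.667, giving P* = 0.147/0.038 = 3.86.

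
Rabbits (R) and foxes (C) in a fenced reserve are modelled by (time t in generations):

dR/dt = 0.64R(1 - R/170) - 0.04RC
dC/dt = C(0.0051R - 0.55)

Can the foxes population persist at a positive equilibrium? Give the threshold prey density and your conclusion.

The predator equation gives dC/dt > 0 only when R > 0.55/0.0051 = 108.
Without the predator, R → K = 170. Since 170 > 108, the predator can invade and persist.

Threshold R = 108; K > 108, so yes, the predator persists.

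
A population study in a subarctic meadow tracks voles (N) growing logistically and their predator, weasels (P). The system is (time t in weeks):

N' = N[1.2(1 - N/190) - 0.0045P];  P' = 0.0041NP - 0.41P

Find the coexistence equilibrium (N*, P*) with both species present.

From dP/dt = 0 with P > 0: 0.0041N* = 0.41, so N* = 100.
Substitute into dN/dt = 0: 1.2(1 - 100/190) = 0.0045P*.
The bracket is 0.474, giving P* = 0.568/0.0045 = 126.

N* ≈ 100, P* ≈ 126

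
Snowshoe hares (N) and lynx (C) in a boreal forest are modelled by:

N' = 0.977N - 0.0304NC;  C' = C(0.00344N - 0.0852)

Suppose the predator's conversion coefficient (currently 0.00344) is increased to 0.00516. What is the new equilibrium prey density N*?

At the interior fixed point, setting dC/dt = 0 with C > 0 fixes N* = (predator death rate)/(NC coefficient) — independent of the other coefficients.
With the change, N* = 0.0852/0.00516 = 16.5; it falls from 24.8.

N* ≈ 16.5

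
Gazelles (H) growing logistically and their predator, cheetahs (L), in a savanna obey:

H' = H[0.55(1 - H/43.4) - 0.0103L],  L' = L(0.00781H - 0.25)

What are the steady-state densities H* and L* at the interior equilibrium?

H* ≈ 32, L* ≈ 14

From dL/dt = 0 with L > 0: 0.00781H* = 0.25, so H* = 32.
Substitute into dH/dt = 0: 0.55(1 - 32/43.4) = 0.0103L*.
The bracket is 0.262, giving L* = 0.144/0.0103 = 14.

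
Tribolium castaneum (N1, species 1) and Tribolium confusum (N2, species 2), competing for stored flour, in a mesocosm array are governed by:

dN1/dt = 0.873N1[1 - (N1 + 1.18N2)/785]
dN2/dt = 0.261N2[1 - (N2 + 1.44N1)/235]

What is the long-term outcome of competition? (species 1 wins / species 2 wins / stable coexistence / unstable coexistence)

species 1 excludes species 2

Compare the nullcline intercepts: K1/α12 = 785/1.18 = 665 > K2 = 235; K2/α21 = 235/1.44 = 163 < K1 = 785.
Since the inequalities point opposite ways, species 1 can invade but species 2 cannot.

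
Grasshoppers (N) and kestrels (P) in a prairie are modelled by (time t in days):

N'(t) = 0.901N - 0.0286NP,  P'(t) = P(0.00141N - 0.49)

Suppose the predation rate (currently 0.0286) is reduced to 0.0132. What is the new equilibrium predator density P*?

At the interior fixed point, setting dN/dt = 0 with N > 0 fixes P* = (prey growth rate)/(NP coefficient) — independent of the other coefficients.
With the change, P* = 0.901/0.0132 = 68.3; it rises from 31.5.

P* ≈ 68.3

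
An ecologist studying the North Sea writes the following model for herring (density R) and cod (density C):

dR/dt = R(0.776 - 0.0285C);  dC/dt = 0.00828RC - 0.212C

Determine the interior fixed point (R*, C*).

R* ≈ 25.6, C* ≈ 27.2

Set dC/dt = 0 with C > 0: 0.00828R - 0.212 = 0, so R* = 0.212/0.00828 = 25.6.
Set dR/dt = 0 with R > 0: 0.776 - 0.0285C = 0, so C* = 0.776/0.0285 = 27.2.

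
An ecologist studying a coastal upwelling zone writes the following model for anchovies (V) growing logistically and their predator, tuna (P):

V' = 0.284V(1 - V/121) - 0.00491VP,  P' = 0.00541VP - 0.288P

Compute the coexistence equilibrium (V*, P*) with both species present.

V* ≈ 53.2, P* ≈ 32.4

From dP/dt = 0 with P > 0: 0.00541V* = 0.288, so V* = 53.2.
Substitute into dV/dt = 0: 0.284(1 - 53.2/121) = 0.00491P*.
The bracket is 0.56, giving P* = 0.159/0.00491 = 32.4.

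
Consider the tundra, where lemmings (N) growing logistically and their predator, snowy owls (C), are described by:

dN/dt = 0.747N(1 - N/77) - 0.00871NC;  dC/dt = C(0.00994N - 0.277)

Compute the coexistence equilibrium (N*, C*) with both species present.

From dC/dt = 0 with C > 0: 0.00994N* = 0.277, so N* = 27.9.
Substitute into dN/dt = 0: 0.747(1 - 27.9/77) = 0.00871C*.
The bracket is 0.638, giving C* = 0.477/0.00871 = 54.7.

N* ≈ 27.9, C* ≈ 54.7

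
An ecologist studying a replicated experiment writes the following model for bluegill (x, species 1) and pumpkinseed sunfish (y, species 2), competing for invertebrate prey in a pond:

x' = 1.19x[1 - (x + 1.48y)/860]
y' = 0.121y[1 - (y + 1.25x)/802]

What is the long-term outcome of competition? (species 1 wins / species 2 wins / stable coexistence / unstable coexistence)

unstable coexistence (outcome depends on initial conditions)

Compare the nullcline intercepts: K1/α12 = 860/1.48 = 581 < K2 = 802; K2/α21 = 802/1.25 = 642 < K1 = 860.
Since both are reversed, neither can invade when rare; the interior point is a saddle.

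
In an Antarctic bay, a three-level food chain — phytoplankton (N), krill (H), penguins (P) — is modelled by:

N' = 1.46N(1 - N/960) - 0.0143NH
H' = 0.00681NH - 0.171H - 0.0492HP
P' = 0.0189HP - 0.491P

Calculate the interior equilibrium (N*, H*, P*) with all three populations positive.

N* ≈ 716, H* ≈ 26, P* ≈ 95.6

From dP/dt = 0: 0.0189H* = 0.491, so H* = 26.
From dN/dt = 0: 1.46(1 - N*/960) = 0.0143·26, giving N* = 960·(1 - 0.254) = 716.
From dH/dt = 0: 0.00681·716 - 0.171 = 0.0492P*, so P* = 4.7/0.0492 = 95.6.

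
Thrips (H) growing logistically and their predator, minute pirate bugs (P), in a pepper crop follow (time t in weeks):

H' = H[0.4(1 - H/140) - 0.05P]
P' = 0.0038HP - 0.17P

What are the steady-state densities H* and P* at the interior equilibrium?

From dP/dt = 0 with P > 0: 0.0038H* = 0.17, so H* = 44.7.
Substitute into dH/dt = 0: 0.4(1 - 44.7/140) = 0.05P*.
The bracket is 0.68, giving P* = 0.272/0.05 = 5.44.

H* ≈ 44.7, P* ≈ 5.44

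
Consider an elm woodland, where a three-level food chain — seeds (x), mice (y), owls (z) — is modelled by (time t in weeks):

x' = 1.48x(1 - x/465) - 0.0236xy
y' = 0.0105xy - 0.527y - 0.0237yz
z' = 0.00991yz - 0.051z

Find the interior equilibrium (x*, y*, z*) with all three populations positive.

From dz/dt = 0: 0.00991y* = 0.051, so y* = 5.15.
From dx/dt = 0: 1.48(1 - x*/465) = 0.0236·5.15, giving x* = 465·(1 - 0.0821) = 427.
From dy/dt = 0: 0.0105·427 - 0.527 = 0.0237z*, so z* = 3.95/0.0237 = 167.

x* ≈ 427, y* ≈ 5.15, z* ≈ 167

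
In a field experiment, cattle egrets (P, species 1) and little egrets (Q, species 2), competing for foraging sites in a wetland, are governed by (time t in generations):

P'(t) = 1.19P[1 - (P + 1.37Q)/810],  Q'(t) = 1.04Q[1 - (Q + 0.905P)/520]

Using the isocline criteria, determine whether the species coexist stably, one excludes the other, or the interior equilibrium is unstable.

species 1 excludes species 2

Compare the nullcline intercepts: K1/α12 = 810/1.37 = 591 > K2 = 520; K2/α21 = 520/0.905 = 575 < K1 = 810.
Since the inequalities point opposite ways, species 1 can invade but species 2 cannot.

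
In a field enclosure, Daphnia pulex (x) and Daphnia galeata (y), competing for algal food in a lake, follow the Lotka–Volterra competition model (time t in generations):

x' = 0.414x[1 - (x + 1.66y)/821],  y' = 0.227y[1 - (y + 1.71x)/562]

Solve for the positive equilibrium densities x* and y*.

x* ≈ 60.9, y* ≈ 458

Setting both brackets to zero gives the nullclines x + 1.66y = 821 and 1.71x + y = 562.
Substituting y = 562 - 1.71x into the first: x(1 - 1.66·1.71) = 821 - 1.66·562.
So x* = -112/-1.84 = 60.9, and then y* = 562 - 1.71·60.9 = 458.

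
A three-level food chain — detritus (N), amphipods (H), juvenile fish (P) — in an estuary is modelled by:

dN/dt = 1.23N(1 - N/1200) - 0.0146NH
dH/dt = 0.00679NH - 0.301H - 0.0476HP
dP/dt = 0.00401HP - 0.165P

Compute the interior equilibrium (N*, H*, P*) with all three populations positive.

From dP/dt = 0: 0.00401H* = 0.165, so H* = 41.1.
From dN/dt = 0: 1.23(1 - N*/1200) = 0.0146·41.1, giving N* = 1200·(1 - 0.488) = 614.
From dH/dt = 0: 0.00679·614 - 0.301 = 0.0476P*, so P* = 3.87/0.0476 = 81.2.

N* ≈ 614, H* ≈ 41.1, P* ≈ 81.2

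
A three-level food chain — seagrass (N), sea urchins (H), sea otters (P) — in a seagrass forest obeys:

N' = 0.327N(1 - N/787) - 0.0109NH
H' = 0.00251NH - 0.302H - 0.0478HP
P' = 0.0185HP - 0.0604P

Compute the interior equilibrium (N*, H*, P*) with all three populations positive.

From dP/dt = 0: 0.0185H* = 0.0604, so H* = 3.26.
From dN/dt = 0: 0.327(1 - N*/787) = 0.0109·3.26, giving N* = 787·(1 - 0.109) = 701.
From dH/dt = 0: 0.00251·701 - 0.302 = 0.0478P*, so P* = 1.46/0.0478 = 30.5.

N* ≈ 701, H* ≈ 3.26, P* ≈ 30.5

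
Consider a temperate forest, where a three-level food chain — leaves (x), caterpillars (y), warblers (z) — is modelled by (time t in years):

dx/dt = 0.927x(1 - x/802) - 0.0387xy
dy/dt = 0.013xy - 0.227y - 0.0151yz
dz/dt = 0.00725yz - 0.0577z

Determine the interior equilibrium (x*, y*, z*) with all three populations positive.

x* ≈ 536, y* ≈ 7.96, z* ≈ 446

From dz/dt = 0: 0.00725y* = 0.0577, so y* = 7.96.
From dx/dt = 0: 0.927(1 - x*/802) = 0.0387·7.96, giving x* = 802·(1 - 0.332) = 536.
From dy/dt = 0: 0.013·536 - 0.227 = 0.0151z*, so z* = 6.73/0.0151 = 446.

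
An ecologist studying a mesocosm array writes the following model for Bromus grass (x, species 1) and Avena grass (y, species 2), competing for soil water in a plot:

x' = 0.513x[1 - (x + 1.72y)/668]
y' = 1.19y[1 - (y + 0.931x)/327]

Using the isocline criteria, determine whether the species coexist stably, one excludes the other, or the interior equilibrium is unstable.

Compare the nullcline intercepts: K1/α12 = 668/1.72 = 388 > K2 = 327; K2/α21 = 327/0.931 = 351 < K1 = 668.
Since the inequalities point opposite ways, species 1 can invade but species 2 cannot.

species 1 excludes species 2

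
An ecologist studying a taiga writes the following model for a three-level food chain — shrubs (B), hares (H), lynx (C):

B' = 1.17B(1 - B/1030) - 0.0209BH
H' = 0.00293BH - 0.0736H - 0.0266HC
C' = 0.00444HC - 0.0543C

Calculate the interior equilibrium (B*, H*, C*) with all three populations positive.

From dC/dt = 0: 0.00444H* = 0.0543, so H* = 12.2.
From dB/dt = 0: 1.17(1 - B*/1030) = 0.0209·12.2, giving B* = 1030·(1 - 0.218) = 805.
From dH/dt = 0: 0.00293·805 - 0.0736 = 0.0266C*, so C* = 2.29/0.0266 = 85.9.

B* ≈ 805, H* ≈ 12.2, C* ≈ 85.9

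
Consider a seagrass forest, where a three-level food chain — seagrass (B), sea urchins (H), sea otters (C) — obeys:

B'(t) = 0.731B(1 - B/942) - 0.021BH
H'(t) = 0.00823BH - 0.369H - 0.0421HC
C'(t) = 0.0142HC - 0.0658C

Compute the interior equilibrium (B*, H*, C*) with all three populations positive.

From dC/dt = 0: 0.0142H* = 0.0658, so H* = 4.63.
From dB/dt = 0: 0.731(1 - B*/942) = 0.021·4.63, giving B* = 942·(1 - 0.133) = 817.
From dH/dt = 0: 0.00823·817 - 0.369 = 0.0421C*, so C* = 6.35/0.0421 = 151.

B* ≈ 817, H* ≈ 4.63, C* ≈ 151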